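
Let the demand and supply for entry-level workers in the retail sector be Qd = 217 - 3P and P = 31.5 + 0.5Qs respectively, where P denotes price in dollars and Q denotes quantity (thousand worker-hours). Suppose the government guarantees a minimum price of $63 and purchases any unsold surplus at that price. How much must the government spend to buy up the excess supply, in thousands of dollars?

2205

Rearranging supply gives Qs = 2P - 63. Setting quantity demanded equal to quantity supplied, 217 - 3P = 2P - 63, gives P* = 56 and Q* = 49.
Since 63 > 56, the floor is binding.
At P = 63: Qd = 217 - 3·63 = 28 and Qs = 2·63 - 63 = 63.
Surplus = Qs - Qd = 35.
Government expenditure = surplus × support price = 35 × 63 = 2205.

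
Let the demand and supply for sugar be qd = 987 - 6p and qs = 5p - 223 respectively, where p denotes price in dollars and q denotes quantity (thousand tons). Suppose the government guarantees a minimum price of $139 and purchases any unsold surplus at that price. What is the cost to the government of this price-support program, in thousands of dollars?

Setting quantity demanded equal to quantity supplied, 987 - 6p = 5p - 223, gives p* = 110 and q* = 327.
Because the floor (139) lies above the market-clearing price, it is binding.
At p = 139: qd = 987 - 6·139 = 153 and qs = 5·139 - 223 = 472.
Surplus = qs - qd = 319.
Government expenditure = surplus × support price = 319 × 139 = 44341.

44341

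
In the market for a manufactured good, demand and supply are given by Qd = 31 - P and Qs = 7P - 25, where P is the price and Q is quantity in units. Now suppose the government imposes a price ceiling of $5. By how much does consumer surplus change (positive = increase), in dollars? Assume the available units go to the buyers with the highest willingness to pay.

Without the control the market clears where 31 - P = 7P - 25, i.e. P* = 7 and Q* = 24.
Because the ceiling (5) lies below the market-clearing price, it is binding.
At P = 5: Qd = 31 - 5 = 26 and Qs = 7·5 - 25 = 10.
Consumer surplus without the control is ½ · (31 - 7) · 24 = 288.
With the ceiling, 10 units are sold at 5 (assume they go to the highest-value buyers). The demand price at Q = 10 is 21, so CS = ½ · [(31 - 5) + (21 - 5)] · 10 = 210.
Change in consumer surplus = 210 - 288 = -78.

-78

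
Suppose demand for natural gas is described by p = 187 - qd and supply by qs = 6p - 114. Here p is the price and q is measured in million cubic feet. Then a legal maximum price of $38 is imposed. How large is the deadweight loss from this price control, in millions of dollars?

525

Rearranging demand gives qd = 187 - p. Setting quantity demanded equal to quantity supplied, 187 - p = 6p - 114, gives p* = 43 and q* = 144.
The ceiling of 38 is below the equilibrium price 43, so it binds.
At p = 38: qd = 187 - 38 = 149 and qs = 6·38 - 114 = 114.
Quantity traded falls to 114. At q = 114 the demand price is 187 - 114 = 73 and the supply price is (114 + 114)/6 = 38.
Deadweight loss = ½ · (73 - 38) · (144 - 114) = ½ · 35 · 30 = 525.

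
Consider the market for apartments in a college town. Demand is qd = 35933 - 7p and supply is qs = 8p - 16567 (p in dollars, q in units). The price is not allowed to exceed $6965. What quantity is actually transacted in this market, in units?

11433

Equilibrium: 35933 - 7p = 8p - 16567, so 52500 = 15p and p* = 3500, q* = 11433.
The ceiling of 6965 is above the equilibrium price 3500, so it is not binding; the market clears at p* = 3500, q* = 11433.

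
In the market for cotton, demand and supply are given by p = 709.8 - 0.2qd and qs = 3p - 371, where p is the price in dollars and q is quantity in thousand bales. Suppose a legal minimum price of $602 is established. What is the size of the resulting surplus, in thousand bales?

896

Rearranging demand gives qd = 3549 - 5p. In a free market, 3549 - 5p = 3p - 371 gives the equilibrium p* = 490, q* = 1099.
Because the floor (602) lies above the market-clearing price, it is binding.
At p = 602: qd = 3549 - 5·602 = 539 and qs = 3·602 - 371 = 1435.
Surplus = qs - qd = 1435 - 539 = 896.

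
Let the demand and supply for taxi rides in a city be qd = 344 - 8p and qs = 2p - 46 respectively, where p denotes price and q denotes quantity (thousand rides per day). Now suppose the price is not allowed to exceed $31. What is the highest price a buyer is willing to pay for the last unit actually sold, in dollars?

Without the control the market clears where 344 - 8p = 2p - 46, i.e. p* = 39 and q* = 32.
Since 31 < 39, the ceiling is binding.
At p = 31: qd = 344 - 8·31 = 96 and qs = 2·31 - 46 = 16.
Only 16 units reach the market. On the demand curve, the marginal buyer's willingness to pay at q = 16 is (344 - 16)/8 = 41.

41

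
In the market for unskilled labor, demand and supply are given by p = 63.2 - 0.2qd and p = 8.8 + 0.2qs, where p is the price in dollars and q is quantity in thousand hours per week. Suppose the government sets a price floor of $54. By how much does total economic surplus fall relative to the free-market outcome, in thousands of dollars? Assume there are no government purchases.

Rearranging demand gives qd = 316 - 5p; rearranging supply gives qs = 5p - 44. Without the control the market clears where 316 - 5p = 5p - 44, i.e. p* = 36 and q* = 136.
Because the floor (54) lies above the market-clearing price, it is binding.
At p = 54: qd = 316 - 5·54 = 46 and qs = 5·54 - 44 = 226.
Quantity traded falls to 46. At q = 46 the demand price is (316 - 46)/5 = 54 and the supply price is (44 + 46)/5 = 18.
Deadweight loss = ½ · (54 - 18) · (136 - 46) = ½ · 36 · 90 = 1620.

1620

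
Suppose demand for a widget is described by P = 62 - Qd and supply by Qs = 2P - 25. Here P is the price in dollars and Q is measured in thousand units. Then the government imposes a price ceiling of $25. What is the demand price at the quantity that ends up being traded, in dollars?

Rearranging demand gives Qd = 62 - P. Equilibrium: 62 - P = 2P - 25, so 87 = 3P and P* = 29, Q* = 33.
Since 25 < 29, the ceiling is binding.
At P = 25: Qd = 62 - 25 = 37 and Qs = 2·25 - 25 = 25.
Only 25 units reach the market. On the demand curve, the marginal buyer's willingness to pay at Q = 25 is (62 - 25) = 37.

37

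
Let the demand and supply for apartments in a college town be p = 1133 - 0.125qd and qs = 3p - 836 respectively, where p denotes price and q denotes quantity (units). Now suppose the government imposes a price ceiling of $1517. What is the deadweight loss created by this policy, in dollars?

0

Rearranging demand gives qd = 9064 - 8p. Setting quantity demanded equal to quantity supplied, 9064 - 8p = 3p - 836, gives p* = 900 and q* = 1864.
Since 1517 is above p* = 900, the ceiling does not bind and the free-market outcome prevails.
Since the control does not bind, no trades are prevented and deadweight loss is zero.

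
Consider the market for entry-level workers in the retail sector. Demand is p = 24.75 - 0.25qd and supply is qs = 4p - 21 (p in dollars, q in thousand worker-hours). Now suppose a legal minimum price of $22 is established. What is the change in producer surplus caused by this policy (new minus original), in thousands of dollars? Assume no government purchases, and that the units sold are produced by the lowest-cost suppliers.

Rearranging demand gives qd = 99 - 4p. In a free market, 99 - 4p = 4p - 21 gives the equilibrium p* = 15, q* = 39.
The floor of 22 is above the equilibrium price 15, so it binds.
At p = 22: qd = 99 - 4·22 = 11 and qs = 4·22 - 21 = 67.
Producer surplus without the control is ½ · (15 - 5.25) · 39 = 190.125.
With the floor, 11 units are sold at 22. The supply price at q = 11 is 8, so PS = ½ · [(22 - 5.25) + (22 - 8)] · 11 = 169.125.
Change in producer surplus = 169.125 - 190.125 = -21.

-21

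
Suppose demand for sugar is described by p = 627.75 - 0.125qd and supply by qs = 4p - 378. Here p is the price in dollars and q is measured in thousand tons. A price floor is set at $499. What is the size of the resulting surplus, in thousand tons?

Rearranging demand gives qd = 5022 - 8p. Setting quantity demanded equal to quantity supplied, 5022 - 8p = 4p - 378, gives p* = 450 and q* = 1422.
Since 499 > 450, the floor is binding.
At p = 499: qd = 5022 - 8·499 = 1030 and qs = 4·499 - 378 = 1618.
Surplus = qs - qd = 1618 - 1030 = 588.

588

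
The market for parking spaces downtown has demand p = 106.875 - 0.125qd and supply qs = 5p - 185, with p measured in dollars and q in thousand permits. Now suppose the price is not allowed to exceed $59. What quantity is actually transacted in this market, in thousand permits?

110

Rearranging demand gives qd = 855 - 8p. Equilibrium: 855 - 8p = 5p - 185, so 1040 = 13p and p* = 80, q* = 215.
Because the ceiling (59) lies below the market-clearing price, it is binding.
At p = 59: qd = 855 - 8·59 = 383 and qs = 5·59 - 185 = 110.
The quantity actually transacted is the short side, supply: 110.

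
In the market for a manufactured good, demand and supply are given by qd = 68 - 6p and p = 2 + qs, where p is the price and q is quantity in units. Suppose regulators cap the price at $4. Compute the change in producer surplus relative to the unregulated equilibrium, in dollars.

-30

Rearranging supply gives qs = p - 2. Setting quantity demanded equal to quantity supplied, 68 - 6p = p - 2, gives p* = 10 and q* = 8.
Because the ceiling (4) lies below the market-clearing price, it is binding.
At p = 4: qd = 68 - 6·4 = 44 and qs = 4 - 2 = 2.
Producer surplus without the control is ½ · (10 - 2) · 8 = 32.
With the ceiling, producers sell 2 units at 4, so PS = ½ · (4 - 2) · 2 = 2.
Change in producer surplus = 2 - 32 = -30.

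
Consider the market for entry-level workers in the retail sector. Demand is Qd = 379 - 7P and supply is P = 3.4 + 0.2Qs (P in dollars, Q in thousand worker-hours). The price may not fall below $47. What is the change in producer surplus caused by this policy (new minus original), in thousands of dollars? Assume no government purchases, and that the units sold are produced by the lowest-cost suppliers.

-260.4

Rearranging supply gives Qs = 5P - 17. In a free market, 379 - 7P = 5P - 17 gives the equilibrium P* = 33, Q* = 148.
The floor of 47 is above the equilibrium price 33, so it binds.
At P = 47: Qd = 379 - 7·47 = 50 and Qs = 5·47 - 17 = 218.
Producer surplus without the control is ½ · (33 - 3.4) · 148 = 2190.4.
With the floor, 50 units are sold at 47. The supply price at Q = 50 is 13.4, so PS = ½ · [(47 - 3.4) + (47 - 13.4)] · 50 = 1930.
Change in producer surplus = 1930 - 2190.4 = -260.4.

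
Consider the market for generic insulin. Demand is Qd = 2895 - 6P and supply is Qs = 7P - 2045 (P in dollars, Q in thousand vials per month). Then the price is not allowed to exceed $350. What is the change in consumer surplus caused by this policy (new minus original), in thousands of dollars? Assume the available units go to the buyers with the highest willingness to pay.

Setting quantity demanded equal to quantity supplied, 2895 - 6P = 7P - 2045, gives P* = 380 and Q* = 615.
Because the ceiling (350) lies below the market-clearing price, it is binding.
At P = 350: Qd = 2895 - 6·350 = 795 and Qs = 7·350 - 2045 = 405.
Consumer surplus without the control is ½ · (482.5 - 380) · 615 = 31518.75.
With the ceiling, 405 units are sold at 350 (assume they go to the highest-value buyers). The demand price at Q = 405 is 415, so CS = ½ · [(482.5 - 350) + (415 - 350)] · 405 = 39993.75.
Change in consumer surplus = 39993.75 - 31518.75 = 8475.

8475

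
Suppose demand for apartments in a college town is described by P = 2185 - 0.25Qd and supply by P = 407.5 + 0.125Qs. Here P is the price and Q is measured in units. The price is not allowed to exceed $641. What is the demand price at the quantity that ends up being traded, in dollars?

1718

Rearranging demand gives Qd = 8740 - 4P; rearranging supply gives Qs = 8P - 3260. In a free market, 8740 - 4P = 8P - 3260 gives the equilibrium P* = 1000, Q* = 4740.
Since 641 < 1000, the ceiling is binding.
At P = 641: Qd = 8740 - 4·641 = 6176 and Qs = 8·641 - 3260 = 1868.
Only 1868 units reach the market. On the demand curve, the marginal buyer's willingness to pay at Q = 1868 is (8740 - 1868)/4 = 1718.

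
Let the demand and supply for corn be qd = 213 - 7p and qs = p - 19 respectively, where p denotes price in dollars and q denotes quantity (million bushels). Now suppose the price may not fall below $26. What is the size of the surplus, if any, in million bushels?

In a free market, 213 - 7p = p - 19 gives the equilibrium p* = 29, q* = 10.
The floor of 26 is below the equilibrium price 29, so it is not binding; the market clears at p* = 29, q* = 10.
Since the control does not bind, there is no surplus.

0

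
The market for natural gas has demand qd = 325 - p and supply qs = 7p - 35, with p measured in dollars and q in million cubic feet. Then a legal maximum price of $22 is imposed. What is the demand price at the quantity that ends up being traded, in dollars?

In a free market, 325 - p = 7p - 35 gives the equilibrium p* = 45, q* = 280.
Since 22 < 45, the ceiling is binding.
At p = 22: qd = 325 - 22 = 303 and qs = 7·22 - 35 = 119.
Only 119 units reach the market. On the demand curve, the marginal buyer's willingness to pay at q = 119 is (325 - 119) = 206.

206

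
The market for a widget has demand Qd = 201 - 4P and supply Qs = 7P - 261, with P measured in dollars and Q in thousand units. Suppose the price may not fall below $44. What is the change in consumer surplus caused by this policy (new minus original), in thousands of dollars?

Equilibrium: 201 - 4P = 7P - 261, so 462 = 11P and P* = 42, Q* = 33.
Since 44 > 42, the floor is binding.
At P = 44: Qd = 201 - 4·44 = 25 and Qs = 7·44 - 261 = 47.
Consumer surplus without the control is ½ · (50.25 - 42) · 33 = 136.125.
With the floor, consumers buy 25 units at 44, so CS = ½ · (50.25 - 44) · 25 = 78.125.
Change in consumer surplus = 78.125 - 136.125 = -58.

-58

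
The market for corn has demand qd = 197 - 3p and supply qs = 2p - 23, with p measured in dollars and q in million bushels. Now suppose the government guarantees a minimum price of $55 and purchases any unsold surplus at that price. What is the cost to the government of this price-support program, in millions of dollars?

3025

In a free market, 197 - 3p = 2p - 23 gives the equilibrium p* = 44, q* = 65.
Because the floor (55) lies above the market-clearing price, it is binding.
At p = 55: qd = 197 - 3·55 = 32 and qs = 2·55 - 23 = 87.
Surplus = qs - qd = 55.
Government expenditure = surplus × support price = 55 × 55 = 3025.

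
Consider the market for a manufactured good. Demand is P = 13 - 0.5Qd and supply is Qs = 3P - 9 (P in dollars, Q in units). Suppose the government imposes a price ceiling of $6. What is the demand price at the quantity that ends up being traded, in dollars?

Rearranging demand gives Qd = 26 - 2P. Without the control the market clears where 26 - 2P = 3P - 9, i.e. P* = 7 and Q* = 12.
Since 6 < 7, the ceiling is binding.
At P = 6: Qd = 26 - 2·6 = 14 and Qs = 3·6 - 9 = 9.
Only 9 units reach the market. On the demand curve, the marginal buyer's willingness to pay at Q = 9 is (26 - 9)/2 = 8.5.

8.5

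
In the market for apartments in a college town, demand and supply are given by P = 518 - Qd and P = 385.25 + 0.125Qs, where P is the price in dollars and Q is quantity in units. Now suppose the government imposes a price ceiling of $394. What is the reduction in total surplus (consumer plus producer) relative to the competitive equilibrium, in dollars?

Rearranging demand gives Qd = 518 - P; rearranging supply gives Qs = 8P - 3082. Without the control the market clears where 518 - P = 8P - 3082, i.e. P* = 400 and Q* = 118.
Since 394 < 400, the ceiling is binding.
At P = 394: Qd = 518 - 394 = 124 and Qs = 8·394 - 3082 = 70.
Quantity traded falls to 70. At Q = 70 the demand price is 518 - 70 = 448 and the supply price is (3082 + 70)/8 = 394.
Deadweight loss = ½ · (448 - 394) · (118 - 70) = ½ · 54 · 48 = 1296.

1296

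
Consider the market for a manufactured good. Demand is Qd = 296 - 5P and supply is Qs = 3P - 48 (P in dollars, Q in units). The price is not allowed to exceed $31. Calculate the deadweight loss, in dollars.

Setting quantity demanded equal to quantity supplied, 296 - 5P = 3P - 48, gives P* = 43 and Q* = 81.
The ceiling of 31 is below the equilibrium price 43, so it binds.
At P = 31: Qd = 296 - 5·31 = 141 and Qs = 3·31 - 48 = 45.
Quantity traded falls to 45. At Q = 45 the demand price is (296 - 45)/5 = 50.2 and the supply price is (48 + 45)/3 = 31.
Deadweight loss = ½ · (50.2 - 31) · (81 - 45) = ½ · 19.2 · 36 = 345.6.

345.6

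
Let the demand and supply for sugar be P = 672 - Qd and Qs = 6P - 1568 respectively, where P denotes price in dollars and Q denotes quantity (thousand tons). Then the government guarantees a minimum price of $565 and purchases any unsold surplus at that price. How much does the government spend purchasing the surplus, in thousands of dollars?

Rearranging demand gives Qd = 672 - P. Without the control the market clears where 672 - P = 6P - 1568, i.e. P* = 320 and Q* = 352.
Since 565 > 320, the floor is binding.
At P = 565: Qd = 672 - 565 = 107 and Qs = 6·565 - 1568 = 1822.
Surplus = Qs - Qd = 1715.
Government expenditure = surplus × support price = 1715 × 565 = 968975.

968975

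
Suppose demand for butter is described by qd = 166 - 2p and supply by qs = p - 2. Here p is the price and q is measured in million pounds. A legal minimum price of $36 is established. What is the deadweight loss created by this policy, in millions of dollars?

0

Without the control the market clears where 166 - 2p = p - 2, i.e. p* = 56 and q* = 54.
Since 36 is below p* = 56, the floor does not bind and the free-market outcome prevails.
Since the control does not bind, no trades are prevented and deadweight loss is zero.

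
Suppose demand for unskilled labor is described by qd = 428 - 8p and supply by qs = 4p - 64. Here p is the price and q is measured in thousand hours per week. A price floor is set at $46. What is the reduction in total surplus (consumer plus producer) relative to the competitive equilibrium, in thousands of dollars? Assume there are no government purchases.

300

Setting quantity demanded equal to quantity supplied, 428 - 8p = 4p - 64, gives p* = 41 and q* = 100.
Since 46 > 41, the floor is binding.
At p = 46: qd = 428 - 8·46 = 60 and qs = 4·46 - 64 = 120.
Quantity traded falls to 60. At q = 60 the demand price is (428 - 60)/8 = 46 and the supply price is (64 + 60)/4 = 31.
Deadweight loss = ½ · (46 - 31) · (100 - 60) = ½ · 15 · 40 = 300.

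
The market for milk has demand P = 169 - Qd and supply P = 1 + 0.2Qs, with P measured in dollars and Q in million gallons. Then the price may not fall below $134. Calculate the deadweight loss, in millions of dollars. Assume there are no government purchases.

Rearranging demand gives Qd = 169 - P; rearranging supply gives Qs = 5P - 5. Equilibrium: 169 - P = 5P - 5, so 174 = 6P and P* = 29, Q* = 140.
The floor of 134 is above the equilibrium price 29, so it binds.
At P = 134: Qd = 169 - 134 = 35 and Qs = 5·134 - 5 = 665.
Quantity traded falls to 35. At Q = 35 the demand price is 169 - 35 = 134 and the supply price is (5 + 35)/5 = 8.
Deadweight loss = ½ · (134 - 8) · (140 - 35) = ½ · 126 · 105 = 6615.

6615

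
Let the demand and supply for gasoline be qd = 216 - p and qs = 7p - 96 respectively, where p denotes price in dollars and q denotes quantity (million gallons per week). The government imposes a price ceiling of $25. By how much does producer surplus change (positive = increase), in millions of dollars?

-1792

Setting quantity demanded equal to quantity supplied, 216 - p = 7p - 96, gives p* = 39 and q* = 177.
Since 25 < 39, the ceiling is binding.
At p = 25: qd = 216 - 25 = 191 and qs = 7·25 - 96 = 79.
Producer surplus without the control is ½ · (39 - 96/7) · 177 = 31329/14.
With the ceiling, producers sell 79 units at 25, so PS = ½ · (25 - 96/7) · 79 = 6241/14.
Change in producer surplus = 6241/14 - 31329/14 = -1792.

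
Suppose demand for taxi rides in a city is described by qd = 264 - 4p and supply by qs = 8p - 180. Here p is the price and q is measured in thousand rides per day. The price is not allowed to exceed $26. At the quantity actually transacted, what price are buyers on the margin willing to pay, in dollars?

59

In a free market, 264 - 4p = 8p - 180 gives the equilibrium p* = 37, q* = 116.
Because the ceiling (26) lies below the market-clearing price, it is binding.
At p = 26: qd = 264 - 4·26 = 160 and qs = 8·26 - 180 = 28.
Only 28 units reach the market. On the demand curve, the marginal buyer's willingness to pay at q = 28 is (264 - 28)/4 = 59.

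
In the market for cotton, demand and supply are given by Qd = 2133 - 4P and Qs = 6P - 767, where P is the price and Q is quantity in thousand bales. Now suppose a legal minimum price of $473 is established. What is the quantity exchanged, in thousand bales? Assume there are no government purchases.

241

In a free market, 2133 - 4P = 6P - 767 gives the equilibrium P* = 290, Q* = 973.
Since 473 > 290, the floor is binding.
At P = 473: Qd = 2133 - 4·473 = 241 and Qs = 6·473 - 767 = 2071.
The quantity actually transacted is the short side, demand: 241.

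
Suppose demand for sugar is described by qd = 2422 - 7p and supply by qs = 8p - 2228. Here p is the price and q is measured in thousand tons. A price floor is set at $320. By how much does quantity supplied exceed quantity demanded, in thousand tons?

Without the control the market clears where 2422 - 7p = 8p - 2228, i.e. p* = 310 and q* = 252.
Since 320 > 310, the floor is binding.
At p = 320: qd = 2422 - 7·320 = 182 and qs = 8·320 - 2228 = 332.
Surplus = qs - qd = 332 - 182 = 150.

150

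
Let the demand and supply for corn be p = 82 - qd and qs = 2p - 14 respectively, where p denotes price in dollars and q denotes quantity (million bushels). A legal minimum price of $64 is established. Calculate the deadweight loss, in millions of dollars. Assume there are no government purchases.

Rearranging demand gives qd = 82 - p. In a free market, 82 - p = 2p - 14 gives the equilibrium p* = 32, q* = 50.
The floor of 64 is above the equilibrium price 32, so it binds.
At p = 64: qd = 82 - 64 = 18 and qs = 2·64 - 14 = 114.
Quantity traded falls to 18. At q = 18 the demand price is 82 - 18 = 64 and the supply price is (14 + 18)/2 = 16.
Deadweight loss = ½ · (64 - 16) · (50 - 18) = ½ · 48 · 32 = 768.

768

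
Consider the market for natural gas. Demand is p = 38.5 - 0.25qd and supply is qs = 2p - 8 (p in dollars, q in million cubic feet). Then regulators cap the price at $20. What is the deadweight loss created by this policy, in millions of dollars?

Rearranging demand gives qd = 154 - 4p. Without the control the market clears where 154 - 4p = 2p - 8, i.e. p* = 27 and q* = 46.
Since 20 < 27, the ceiling is binding.
At p = 20: qd = 154 - 4·20 = 74 and qs = 2·20 - 8 = 32.
Quantity traded falls to 32. At q = 32 the demand price is (154 - 32)/4 = 30.5 and the supply price is (8 + 32)/2 = 20.
Deadweight loss = ½ · (30.5 - 20) · (46 - 32) = ½ · 10.5 · 14 = 73.5.

73.5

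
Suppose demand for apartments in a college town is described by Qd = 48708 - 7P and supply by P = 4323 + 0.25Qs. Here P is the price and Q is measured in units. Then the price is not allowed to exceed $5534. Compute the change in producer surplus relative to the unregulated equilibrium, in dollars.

Rearranging supply gives Qs = 4P - 17292. Equilibrium: 48708 - 7P = 4P - 17292, so 66000 = 11P and P* = 6000, Q* = 6708.
Since 5534 < 6000, the ceiling is binding.
At P = 5534: Qd = 48708 - 7·5534 = 9970 and Qs = 4·5534 - 17292 = 4844.
Producer surplus without the control is ½ · (6000 - 4323) · 6708 = 5624658.
With the ceiling, producers sell 4844 units at 5534, so PS = ½ · (5534 - 4323) · 4844 = 2933042.
Change in producer surplus = 2933042 - 5624658 = -2691616.

-2691616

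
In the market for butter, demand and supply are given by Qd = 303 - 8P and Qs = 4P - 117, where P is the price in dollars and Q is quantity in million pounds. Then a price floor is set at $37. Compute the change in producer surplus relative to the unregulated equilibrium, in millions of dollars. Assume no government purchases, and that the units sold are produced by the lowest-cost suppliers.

Equilibrium: 303 - 8P = 4P - 117, so 420 = 12P and P* = 35, Q* = 23.
Since 37 > 35, the floor is binding.
At P = 37: Qd = 303 - 8·37 = 7 and Qs = 4·37 - 117 = 31.
Producer surplus without the control is ½ · (35 - 29.25) · 23 = 66.125.
With the floor, 7 units are sold at 37. The supply price at Q = 7 is 31, so PS = ½ · [(37 - 29.25) + (37 - 31)] · 7 = 48.125.
Change in producer surplus = 48.125 - 66.125 = -18.

-18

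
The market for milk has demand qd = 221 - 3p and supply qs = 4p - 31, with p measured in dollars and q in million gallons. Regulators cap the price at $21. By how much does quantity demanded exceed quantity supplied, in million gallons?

Without the control the market clears where 221 - 3p = 4p - 31, i.e. p* = 36 and q* = 113.
The ceiling of 21 is below the equilibrium price 36, so it binds.
At p = 21: qd = 221 - 3·21 = 158 and qs = 4·21 - 31 = 53.
Shortage = qd - qs = 158 - 53 = 105.

105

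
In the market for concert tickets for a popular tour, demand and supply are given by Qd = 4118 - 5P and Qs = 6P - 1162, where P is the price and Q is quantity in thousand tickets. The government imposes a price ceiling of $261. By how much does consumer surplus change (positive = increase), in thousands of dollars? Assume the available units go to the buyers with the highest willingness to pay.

-84183.6

In a free market, 4118 - 5P = 6P - 1162 gives the equilibrium P* = 480, Q* = 1718.
Because the ceiling (261) lies below the market-clearing price, it is binding.
At P = 261: Qd = 4118 - 5·261 = 2813 and Qs = 6·261 - 1162 = 404.
Consumer surplus without the control is ½ · (823.6 - 480) · 1718 = 295152.4.
With the ceiling, 404 units are sold at 261 (assume they go to the highest-value buyers). The demand price at Q = 404 is 742.8, so CS = ½ · [(823.6 - 261) + (742.8 - 261)] · 404 = 210968.8.
Change in consumer surplus = 210968.8 - 295152.4 = -84183.6.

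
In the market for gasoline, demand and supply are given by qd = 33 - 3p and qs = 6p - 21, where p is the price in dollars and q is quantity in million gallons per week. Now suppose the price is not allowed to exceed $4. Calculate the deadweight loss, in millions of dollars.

In a free market, 33 - 3p = 6p - 21 gives the equilibrium p* = 6, q* = 15.
The ceiling of 4 is below the equilibrium price 6, so it binds.
At p = 4: qd = 33 - 3·4 = 21 and qs = 6·4 - 21 = 3.
Quantity traded falls to 3. At q = 3 the demand price is (33 - 3)/3 = 10 and the supply price is (21 + 3)/6 = 4.
Deadweight loss = ½ · (10 - 4) · (15 - 3) = ½ · 6 · 12 = 36.

36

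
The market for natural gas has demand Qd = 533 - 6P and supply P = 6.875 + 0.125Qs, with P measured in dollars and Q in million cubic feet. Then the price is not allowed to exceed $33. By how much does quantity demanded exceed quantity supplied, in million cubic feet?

Rearranging supply gives Qs = 8P - 55. Without the control the market clears where 533 - 6P = 8P - 55, i.e. P* = 42 and Q* = 281.
The ceiling of 33 is below the equilibrium price 42, so it binds.
At P = 33: Qd = 533 - 6·33 = 335 and Qs = 8·33 - 55 = 209.
Shortage = Qd - Qs = 335 - 209 = 126.

126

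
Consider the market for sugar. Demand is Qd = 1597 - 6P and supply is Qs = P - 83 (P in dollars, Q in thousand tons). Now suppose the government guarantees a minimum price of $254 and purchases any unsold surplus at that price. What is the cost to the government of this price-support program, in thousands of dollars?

In a free market, 1597 - 6P = P - 83 gives the equilibrium P* = 240, Q* = 157.
Since 254 > 240, the floor is binding.
At P = 254: Qd = 1597 - 6·254 = 73 and Qs = 254 - 83 = 171.
Surplus = Qs - Qd = 98.
Government expenditure = surplus × support price = 98 × 254 = 24892.

24892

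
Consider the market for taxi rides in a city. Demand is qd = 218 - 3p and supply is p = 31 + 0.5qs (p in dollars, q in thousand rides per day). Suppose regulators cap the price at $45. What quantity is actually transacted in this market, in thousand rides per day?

Rearranging supply gives qs = 2p - 62. Equilibrium: 218 - 3p = 2p - 62, so 280 = 5p and p* = 56, q* = 50.
Since 45 < 56, the ceiling is binding.
At p = 45: qd = 218 - 3·45 = 83 and qs = 2·45 - 62 = 28.
The quantity actually transacted is the short side, supply: 28.

28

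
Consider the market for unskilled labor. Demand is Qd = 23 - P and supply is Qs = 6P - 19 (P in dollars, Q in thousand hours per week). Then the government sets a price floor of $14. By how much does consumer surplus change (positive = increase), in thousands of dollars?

Without the control the market clears where 23 - P = 6P - 19, i.e. P* = 6 and Q* = 17.
Because the floor (14) lies above the market-clearing price, it is binding.
At P = 14: Qd = 23 - 14 = 9 and Qs = 6·14 - 19 = 65.
Consumer surplus without the control is ½ · (23 - 6) · 17 = 144.5.
With the floor, consumers buy 9 units at 14, so CS = ½ · (23 - 14) · 9 = 40.5.
Change in consumer surplus = 40.5 - 144.5 = -104.

-104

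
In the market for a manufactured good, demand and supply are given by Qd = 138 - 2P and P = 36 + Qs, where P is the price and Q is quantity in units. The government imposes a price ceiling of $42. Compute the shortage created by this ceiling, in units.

48

Rearranging supply gives Qs = P - 36. Equilibrium: 138 - 2P = P - 36, so 174 = 3P and P* = 58, Q* = 22.
The ceiling of 42 is below the equilibrium price 58, so it binds.
At P = 42: Qd = 138 - 2·42 = 54 and Qs = 42 - 36 = 6.
Shortage = Qd - Qs = 54 - 6 = 48.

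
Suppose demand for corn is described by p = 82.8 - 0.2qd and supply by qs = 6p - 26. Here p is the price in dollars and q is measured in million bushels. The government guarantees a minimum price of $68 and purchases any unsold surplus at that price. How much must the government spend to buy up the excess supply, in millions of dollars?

Rearranging demand gives qd = 414 - 5p. Without the control the market clears where 414 - 5p = 6p - 26, i.e. p* = 40 and q* = 214.
Because the floor (68) lies above the market-clearing price, it is binding.
At p = 68: qd = 414 - 5·68 = 74 and qs = 6·68 - 26 = 382.
Surplus = qs - qd = 308.
Government expenditure = surplus × support price = 308 × 68 = 20944.

20944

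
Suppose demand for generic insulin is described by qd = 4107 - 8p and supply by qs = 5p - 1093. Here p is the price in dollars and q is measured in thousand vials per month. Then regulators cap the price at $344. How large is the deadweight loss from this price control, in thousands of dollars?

In a free market, 4107 - 8p = 5p - 1093 gives the equilibrium p* = 400, q* = 907.
Since 344 < 400, the ceiling is binding.
At p = 344: qd = 4107 - 8·344 = 1355 and qs = 5·344 - 1093 = 627.
Quantity traded falls to 627. At q = 627 the demand price is (4107 - 627)/8 = 435 and the supply price is (1093 + 627)/5 = 344.
Deadweight loss = ½ · (435 - 344) · (907 - 627) = ½ · 91 · 280 = 12740.

12740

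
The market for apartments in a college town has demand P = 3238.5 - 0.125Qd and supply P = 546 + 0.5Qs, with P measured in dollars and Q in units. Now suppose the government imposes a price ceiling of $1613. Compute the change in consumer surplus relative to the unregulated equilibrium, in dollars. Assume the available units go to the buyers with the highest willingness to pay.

Rearranging demand gives Qd = 25908 - 8P; rearranging supply gives Qs = 2P - 1092. Setting quantity demanded equal to quantity supplied, 25908 - 8P = 2P - 1092, gives P* = 2700 and Q* = 4308.
Because the ceiling (1613) lies below the market-clearing price, it is binding.
At P = 1613: Qd = 25908 - 8·1613 = 13004 and Qs = 2·1613 - 1092 = 2134.
Consumer surplus without the control is ½ · (3238.5 - 2700) · 4308 = 1159929.
With the ceiling, 2134 units are sold at 1613 (assume they go to the highest-value buyers). The demand price at Q = 2134 is 2971.75, so CS = ½ · [(3238.5 - 1613) + (2971.75 - 1613)] · 2134 = 3184194.75.
Change in consumer surplus = 3184194.75 - 1159929 = 2024265.75.

2024265.75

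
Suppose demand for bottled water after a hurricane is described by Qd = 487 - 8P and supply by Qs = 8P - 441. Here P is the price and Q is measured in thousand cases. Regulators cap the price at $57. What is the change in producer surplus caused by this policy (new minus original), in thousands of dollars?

-19

In a free market, 487 - 8P = 8P - 441 gives the equilibrium P* = 58, Q* = 23.
The ceiling of 57 is below the equilibrium price 58, so it binds.
At P = 57: Qd = 487 - 8·57 = 31 and Qs = 8·57 - 441 = 15.
Producer surplus without the control is ½ · (58 - 55.125) · 23 = 33.0625.
With the ceiling, producers sell 15 units at 57, so PS = ½ · (57 - 55.125) · 15 = 14.0625.
Change in producer surplus = 14.0625 - 33.0625 = -19.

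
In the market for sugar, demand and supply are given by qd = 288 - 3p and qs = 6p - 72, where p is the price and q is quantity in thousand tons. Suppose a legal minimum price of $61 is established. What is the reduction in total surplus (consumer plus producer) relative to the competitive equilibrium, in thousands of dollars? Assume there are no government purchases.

992.25

Equilibrium: 288 - 3p = 6p - 72, so 360 = 9p and p* = 40, q* = 168.
The floor of 61 is above the equilibrium price 40, so it binds.
At p = 61: qd = 288 - 3·61 = 105 and qs = 6·61 - 72 = 294.
Quantity traded falls to 105. At q = 105 the demand price is (288 - 105)/3 = 61 and the supply price is (72 + 105)/6 = 29.5.
Deadweight loss = ½ · (61 - 29.5) · (168 - 105) = ½ · 31.5 · 63 = 992.25.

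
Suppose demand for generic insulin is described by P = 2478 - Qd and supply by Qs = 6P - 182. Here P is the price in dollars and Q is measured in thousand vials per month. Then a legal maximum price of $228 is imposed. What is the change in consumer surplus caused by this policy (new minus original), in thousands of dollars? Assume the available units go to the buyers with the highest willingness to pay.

-235600

Rearranging demand gives Qd = 2478 - P. Setting quantity demanded equal to quantity supplied, 2478 - P = 6P - 182, gives P* = 380 and Q* = 2098.
Because the ceiling (228) lies below the market-clearing price, it is binding.
At P = 228: Qd = 2478 - 228 = 2250 and Qs = 6·228 - 182 = 1186.
Consumer surplus without the control is ½ · (2478 - 380) · 2098 = 2200802.
With the ceiling, 1186 units are sold at 228 (assume they go to the highest-value buyers). The demand price at Q = 1186 is 1292, so CS = ½ · [(2478 - 228) + (1292 - 228)] · 1186 = 1965202.
Change in consumer surplus = 1965202 - 2200802 = -235600.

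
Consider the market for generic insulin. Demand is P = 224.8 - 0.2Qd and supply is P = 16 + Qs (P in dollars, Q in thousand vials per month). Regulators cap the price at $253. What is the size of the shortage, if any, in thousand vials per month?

Rearranging demand gives Qd = 1124 - 5P; rearranging supply gives Qs = P - 16. Equilibrium: 1124 - 5P = P - 16, so 1140 = 6P and P* = 190, Q* = 174.
Since 253 is above P* = 190, the ceiling does not bind and the free-market outcome prevails.
Since the control does not bind, there is no shortage.

0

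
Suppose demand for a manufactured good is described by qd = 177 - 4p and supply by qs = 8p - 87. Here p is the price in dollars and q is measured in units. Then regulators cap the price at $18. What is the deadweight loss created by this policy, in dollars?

192

Setting quantity demanded equal to quantity supplied, 177 - 4p = 8p - 87, gives p* = 22 and q* = 89.
The ceiling of 18 is below the equilibrium price 22, so it binds.
At p = 18: qd = 177 - 4·18 = 105 and qs = 8·18 - 87 = 57.
Quantity traded falls to 57. At q = 57 the demand price is (177 - 57)/4 = 30 and the supply price is (87 + 57)/8 = 18.
Deadweight loss = ½ · (30 - 18) · (89 - 57) = ½ · 12 · 32 = 192.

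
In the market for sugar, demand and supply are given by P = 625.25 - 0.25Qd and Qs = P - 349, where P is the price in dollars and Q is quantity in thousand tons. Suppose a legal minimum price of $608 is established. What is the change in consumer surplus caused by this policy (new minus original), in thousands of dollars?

-5510

Rearranging demand gives Qd = 2501 - 4P. Equilibrium: 2501 - 4P = P - 349, so 2850 = 5P and P* = 570, Q* = 221.
Since 608 > 570, the floor is binding.
At P = 608: Qd = 2501 - 4·608 = 69 and Qs = 608 - 349 = 259.
Consumer surplus without the control is ½ · (625.25 - 570) · 221 = 6105.125.
With the floor, consumers buy 69 units at 608, so CS = ½ · (625.25 - 608) · 69 = 595.125.
Change in consumer surplus = 595.125 - 6105.125 = -5510.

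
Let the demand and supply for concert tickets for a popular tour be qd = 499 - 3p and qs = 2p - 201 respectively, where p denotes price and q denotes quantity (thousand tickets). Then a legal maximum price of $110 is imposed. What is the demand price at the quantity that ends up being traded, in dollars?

In a free market, 499 - 3p = 2p - 201 gives the equilibrium p* = 140, q* = 79.
Since 110 < 140, the ceiling is binding.
At p = 110: qd = 499 - 3·110 = 169 and qs = 2·110 - 201 = 19.
Only 19 units reach the market. On the demand curve, the marginal buyer's willingness to pay at q = 19 is (499 - 19)/3 = 160.

160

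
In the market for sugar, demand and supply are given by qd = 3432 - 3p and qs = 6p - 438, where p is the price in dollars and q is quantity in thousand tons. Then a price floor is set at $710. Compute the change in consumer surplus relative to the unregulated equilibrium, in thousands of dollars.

-482160

Equilibrium: 3432 - 3p = 6p - 438, so 3870 = 9p and p* = 430, q* = 2142.
The floor of 710 is above the equilibrium price 430, so it binds.
At p = 710: qd = 3432 - 3·710 = 1302 and qs = 6·710 - 438 = 3822.
Consumer surplus without the control is ½ · (1144 - 430) · 2142 = 764694.
With the floor, consumers buy 1302 units at 710, so CS = ½ · (1144 - 710) · 1302 = 282534.
Change in consumer surplus = 282534 - 764694 = -482160.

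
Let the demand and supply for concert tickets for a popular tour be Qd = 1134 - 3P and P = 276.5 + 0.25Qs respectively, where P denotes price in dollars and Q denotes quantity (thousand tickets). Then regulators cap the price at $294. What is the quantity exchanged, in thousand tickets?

Rearranging supply gives Qs = 4P - 1106. Setting quantity demanded equal to quantity supplied, 1134 - 3P = 4P - 1106, gives P* = 320 and Q* = 174.
The ceiling of 294 is below the equilibrium price 320, so it binds.
At P = 294: Qd = 1134 - 3·294 = 252 and Qs = 4·294 - 1106 = 70.
The quantity actually transacted is the short side, supply: 70.

70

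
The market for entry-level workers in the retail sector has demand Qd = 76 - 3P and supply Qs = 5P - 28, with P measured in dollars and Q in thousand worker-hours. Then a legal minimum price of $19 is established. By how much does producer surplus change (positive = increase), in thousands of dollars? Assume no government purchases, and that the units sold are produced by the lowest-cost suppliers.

81.6

Without the control the market clears where 76 - 3P = 5P - 28, i.e. P* = 13 and Q* = 37.
Because the floor (19) lies above the market-clearing price, it is binding.
At P = 19: Qd = 76 - 3·19 = 19 and Qs = 5·19 - 28 = 67.
Producer surplus without the control is ½ · (13 - 5.6) · 37 = 136.9.
With the floor, 19 units are sold at 19. The supply price at Q = 19 is 9.4, so PS = ½ · [(19 - 5.6) + (19 - 9.4)] · 19 = 218.5.
Change in producer surplus = 218.5 - 136.9 = 81.6.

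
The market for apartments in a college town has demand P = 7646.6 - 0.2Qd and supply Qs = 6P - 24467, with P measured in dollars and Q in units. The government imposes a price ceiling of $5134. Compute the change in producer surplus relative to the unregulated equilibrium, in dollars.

-4547810

Rearranging demand gives Qd = 38233 - 5P. In a free market, 38233 - 5P = 6P - 24467 gives the equilibrium P* = 5700, Q* = 9733.
Because the ceiling (5134) lies below the market-clearing price, it is binding.
At P = 5134: Qd = 38233 - 5·5134 = 12563 and Qs = 6·5134 - 24467 = 6337.
Producer surplus without the control is ½ · (5700 - 24467/6) · 9733 = 94731289/12.
With the ceiling, producers sell 6337 units at 5134, so PS = ½ · (5134 - 24467/6) · 6337 = 40157569/12.
Change in producer surplus = 40157569/12 - 94731289/12 = -4547810.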